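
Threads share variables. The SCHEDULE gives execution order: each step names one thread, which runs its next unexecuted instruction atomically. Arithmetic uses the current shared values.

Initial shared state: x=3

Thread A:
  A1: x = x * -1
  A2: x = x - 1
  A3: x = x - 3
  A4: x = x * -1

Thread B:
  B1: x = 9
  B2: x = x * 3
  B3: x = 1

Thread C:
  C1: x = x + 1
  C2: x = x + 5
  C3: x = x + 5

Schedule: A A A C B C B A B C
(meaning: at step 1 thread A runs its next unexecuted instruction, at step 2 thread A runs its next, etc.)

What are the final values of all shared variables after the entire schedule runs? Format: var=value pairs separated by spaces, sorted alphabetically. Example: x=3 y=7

Step 1: thread A executes A1 (x = x * -1). Shared: x=-3. PCs: A@1 B@0 C@0
Step 2: thread A executes A2 (x = x - 1). Shared: x=-4. PCs: A@2 B@0 C@0
Step 3: thread A executes A3 (x = x - 3). Shared: x=-7. PCs: A@3 B@0 C@0
Step 4: thread C executes C1 (x = x + 1). Shared: x=-6. PCs: A@3 B@0 C@1
Step 5: thread B executes B1 (x = 9). Shared: x=9. PCs: A@3 B@1 C@1
Step 6: thread C executes C2 (x = x + 5). Shared: x=14. PCs: A@3 B@1 C@2
Step 7: thread B executes B2 (x = x * 3). Shared: x=42. PCs: A@3 B@2 C@2
Step 8: thread A executes A4 (x = x * -1). Shared: x=-42. PCs: A@4 B@2 C@2
Step 9: thread B executes B3 (x = 1). Shared: x=1. PCs: A@4 B@3 C@2
Step 10: thread C executes C3 (x = x + 5). Shared: x=6. PCs: A@4 B@3 C@3

Answer: x=6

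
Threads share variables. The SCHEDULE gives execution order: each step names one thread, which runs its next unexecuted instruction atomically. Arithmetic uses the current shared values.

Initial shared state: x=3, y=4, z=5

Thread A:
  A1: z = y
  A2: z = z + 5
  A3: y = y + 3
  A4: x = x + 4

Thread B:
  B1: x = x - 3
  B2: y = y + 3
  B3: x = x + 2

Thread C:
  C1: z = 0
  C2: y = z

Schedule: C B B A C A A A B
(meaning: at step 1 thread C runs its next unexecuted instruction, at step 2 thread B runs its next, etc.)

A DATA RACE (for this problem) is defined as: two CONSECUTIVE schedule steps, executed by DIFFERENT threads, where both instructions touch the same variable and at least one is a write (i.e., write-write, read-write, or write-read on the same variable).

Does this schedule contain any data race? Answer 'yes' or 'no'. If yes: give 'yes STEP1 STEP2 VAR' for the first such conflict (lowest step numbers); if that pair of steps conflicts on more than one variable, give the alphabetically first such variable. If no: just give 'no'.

Answer: yes 3 4 y

Derivation:
Steps 1,2: C(r=-,w=z) vs B(r=x,w=x). No conflict.
Steps 2,3: same thread (B). No race.
Steps 3,4: B(y = y + 3) vs A(z = y). RACE on y (W-R).
Steps 4,5: A(z = y) vs C(y = z). RACE on y (R-W), z (W-R). Multiple vars; alphabetically first is y.
Steps 5,6: C(y = z) vs A(z = z + 5). RACE on z (R-W).
Steps 6,7: same thread (A). No race.
Steps 7,8: same thread (A). No race.
Steps 8,9: A(x = x + 4) vs B(x = x + 2). RACE on x (W-W).
First conflict at steps 3,4.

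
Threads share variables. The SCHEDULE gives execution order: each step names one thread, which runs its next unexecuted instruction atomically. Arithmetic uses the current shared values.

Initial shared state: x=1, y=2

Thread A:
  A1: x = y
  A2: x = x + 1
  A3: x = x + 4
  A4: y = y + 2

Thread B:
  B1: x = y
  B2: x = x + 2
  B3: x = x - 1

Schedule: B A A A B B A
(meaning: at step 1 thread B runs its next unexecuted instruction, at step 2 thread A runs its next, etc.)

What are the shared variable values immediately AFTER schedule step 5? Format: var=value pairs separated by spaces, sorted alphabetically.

Step 1: thread B executes B1 (x = y). Shared: x=2 y=2. PCs: A@0 B@1
Step 2: thread A executes A1 (x = y). Shared: x=2 y=2. PCs: A@1 B@1
Step 3: thread A executes A2 (x = x + 1). Shared: x=3 y=2. PCs: A@2 B@1
Step 4: thread A executes A3 (x = x + 4). Shared: x=7 y=2. PCs: A@3 B@1
Step 5: thread B executes B2 (x = x + 2). Shared: x=9 y=2. PCs: A@3 B@2

Answer: x=9 y=2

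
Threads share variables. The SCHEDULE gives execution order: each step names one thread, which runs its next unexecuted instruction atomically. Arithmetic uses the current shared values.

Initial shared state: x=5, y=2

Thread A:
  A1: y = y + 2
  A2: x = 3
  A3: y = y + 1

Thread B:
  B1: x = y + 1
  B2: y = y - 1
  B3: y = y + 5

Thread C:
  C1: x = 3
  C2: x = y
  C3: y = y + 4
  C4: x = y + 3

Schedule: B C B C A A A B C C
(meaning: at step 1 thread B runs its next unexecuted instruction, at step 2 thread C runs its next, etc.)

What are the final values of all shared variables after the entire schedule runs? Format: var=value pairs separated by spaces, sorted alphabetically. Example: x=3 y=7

Answer: x=16 y=13

Derivation:
Step 1: thread B executes B1 (x = y + 1). Shared: x=3 y=2. PCs: A@0 B@1 C@0
Step 2: thread C executes C1 (x = 3). Shared: x=3 y=2. PCs: A@0 B@1 C@1
Step 3: thread B executes B2 (y = y - 1). Shared: x=3 y=1. PCs: A@0 B@2 C@1
Step 4: thread C executes C2 (x = y). Shared: x=1 y=1. PCs: A@0 B@2 C@2
Step 5: thread A executes A1 (y = y + 2). Shared: x=1 y=3. PCs: A@1 B@2 C@2
Step 6: thread A executes A2 (x = 3). Shared: x=3 y=3. PCs: A@2 B@2 C@2
Step 7: thread A executes A3 (y = y + 1). Shared: x=3 y=4. PCs: A@3 B@2 C@2
Step 8: thread B executes B3 (y = y + 5). Shared: x=3 y=9. PCs: A@3 B@3 C@2
Step 9: thread C executes C3 (y = y + 4). Shared: x=3 y=13. PCs: A@3 B@3 C@3
Step 10: thread C executes C4 (x = y + 3). Shared: x=16 y=13. PCs: A@3 B@3 C@4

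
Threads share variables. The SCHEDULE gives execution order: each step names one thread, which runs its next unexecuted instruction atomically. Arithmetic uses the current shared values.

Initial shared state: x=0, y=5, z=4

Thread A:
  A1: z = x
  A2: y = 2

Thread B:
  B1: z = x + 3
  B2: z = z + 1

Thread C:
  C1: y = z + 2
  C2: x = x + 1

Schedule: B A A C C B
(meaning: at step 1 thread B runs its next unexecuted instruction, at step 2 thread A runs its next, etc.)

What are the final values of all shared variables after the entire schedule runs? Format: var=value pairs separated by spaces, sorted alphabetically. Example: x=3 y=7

Answer: x=1 y=2 z=1

Derivation:
Step 1: thread B executes B1 (z = x + 3). Shared: x=0 y=5 z=3. PCs: A@0 B@1 C@0
Step 2: thread A executes A1 (z = x). Shared: x=0 y=5 z=0. PCs: A@1 B@1 C@0
Step 3: thread A executes A2 (y = 2). Shared: x=0 y=2 z=0. PCs: A@2 B@1 C@0
Step 4: thread C executes C1 (y = z + 2). Shared: x=0 y=2 z=0. PCs: A@2 B@1 C@1
Step 5: thread C executes C2 (x = x + 1). Shared: x=1 y=2 z=0. PCs: A@2 B@1 C@2
Step 6: thread B executes B2 (z = z + 1). Shared: x=1 y=2 z=1. PCs: A@2 B@2 C@2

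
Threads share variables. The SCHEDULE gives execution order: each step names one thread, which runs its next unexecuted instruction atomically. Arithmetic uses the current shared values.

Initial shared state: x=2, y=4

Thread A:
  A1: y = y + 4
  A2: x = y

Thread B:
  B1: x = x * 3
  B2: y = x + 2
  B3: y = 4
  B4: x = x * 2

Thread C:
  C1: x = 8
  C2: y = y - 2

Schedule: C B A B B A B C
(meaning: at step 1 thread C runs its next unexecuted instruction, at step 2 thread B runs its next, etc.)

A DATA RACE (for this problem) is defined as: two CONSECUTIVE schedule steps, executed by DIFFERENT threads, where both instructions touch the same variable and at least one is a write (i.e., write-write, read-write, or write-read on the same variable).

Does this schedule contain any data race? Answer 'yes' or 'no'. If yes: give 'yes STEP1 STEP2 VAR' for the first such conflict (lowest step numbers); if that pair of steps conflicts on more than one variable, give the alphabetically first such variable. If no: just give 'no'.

Answer: yes 1 2 x

Derivation:
Steps 1,2: C(x = 8) vs B(x = x * 3). RACE on x (W-W).
Steps 2,3: B(r=x,w=x) vs A(r=y,w=y). No conflict.
Steps 3,4: A(y = y + 4) vs B(y = x + 2). RACE on y (W-W).
Steps 4,5: same thread (B). No race.
Steps 5,6: B(y = 4) vs A(x = y). RACE on y (W-R).
Steps 6,7: A(x = y) vs B(x = x * 2). RACE on x (W-W).
Steps 7,8: B(r=x,w=x) vs C(r=y,w=y). No conflict.
First conflict at steps 1,2.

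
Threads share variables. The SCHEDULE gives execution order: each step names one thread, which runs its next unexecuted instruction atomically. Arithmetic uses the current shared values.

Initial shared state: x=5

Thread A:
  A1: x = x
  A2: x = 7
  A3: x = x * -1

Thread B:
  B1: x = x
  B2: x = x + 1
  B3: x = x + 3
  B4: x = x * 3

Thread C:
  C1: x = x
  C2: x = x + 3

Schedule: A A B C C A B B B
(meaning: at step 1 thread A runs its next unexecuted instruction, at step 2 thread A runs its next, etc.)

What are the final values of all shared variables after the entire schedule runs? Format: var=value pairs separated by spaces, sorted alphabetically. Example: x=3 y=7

Step 1: thread A executes A1 (x = x). Shared: x=5. PCs: A@1 B@0 C@0
Step 2: thread A executes A2 (x = 7). Shared: x=7. PCs: A@2 B@0 C@0
Step 3: thread B executes B1 (x = x). Shared: x=7. PCs: A@2 B@1 C@0
Step 4: thread C executes C1 (x = x). Shared: x=7. PCs: A@2 B@1 C@1
Step 5: thread C executes C2 (x = x + 3). Shared: x=10. PCs: A@2 B@1 C@2
Step 6: thread A executes A3 (x = x * -1). Shared: x=-10. PCs: A@3 B@1 C@2
Step 7: thread B executes B2 (x = x + 1). Shared: x=-9. PCs: A@3 B@2 C@2
Step 8: thread B executes B3 (x = x + 3). Shared: x=-6. PCs: A@3 B@3 C@2
Step 9: thread B executes B4 (x = x * 3). Shared: x=-18. PCs: A@3 B@4 C@2

Answer: x=-18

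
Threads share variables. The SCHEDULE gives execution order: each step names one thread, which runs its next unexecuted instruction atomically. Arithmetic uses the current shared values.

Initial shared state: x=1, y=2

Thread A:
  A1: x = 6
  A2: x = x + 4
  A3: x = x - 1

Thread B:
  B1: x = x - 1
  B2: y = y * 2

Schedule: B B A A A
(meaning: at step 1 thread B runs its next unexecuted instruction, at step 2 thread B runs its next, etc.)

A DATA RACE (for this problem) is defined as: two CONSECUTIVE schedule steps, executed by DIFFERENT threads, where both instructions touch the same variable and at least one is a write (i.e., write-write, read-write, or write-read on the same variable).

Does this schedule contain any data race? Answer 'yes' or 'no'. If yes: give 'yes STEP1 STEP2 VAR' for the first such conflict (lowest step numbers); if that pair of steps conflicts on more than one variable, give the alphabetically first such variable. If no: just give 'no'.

Answer: no

Derivation:
Steps 1,2: same thread (B). No race.
Steps 2,3: B(r=y,w=y) vs A(r=-,w=x). No conflict.
Steps 3,4: same thread (A). No race.
Steps 4,5: same thread (A). No race.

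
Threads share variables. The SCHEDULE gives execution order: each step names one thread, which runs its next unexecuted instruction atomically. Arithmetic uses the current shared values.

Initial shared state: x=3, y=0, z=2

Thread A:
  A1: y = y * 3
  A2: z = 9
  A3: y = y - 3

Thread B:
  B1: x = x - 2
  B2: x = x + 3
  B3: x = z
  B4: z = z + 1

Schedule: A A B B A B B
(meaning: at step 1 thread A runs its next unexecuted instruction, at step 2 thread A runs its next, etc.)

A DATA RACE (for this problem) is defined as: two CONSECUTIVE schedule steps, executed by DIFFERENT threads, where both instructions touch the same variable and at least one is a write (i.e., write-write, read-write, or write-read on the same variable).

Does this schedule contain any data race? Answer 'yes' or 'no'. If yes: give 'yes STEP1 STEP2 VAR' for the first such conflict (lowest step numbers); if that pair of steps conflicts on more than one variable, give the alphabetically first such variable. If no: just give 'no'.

Steps 1,2: same thread (A). No race.
Steps 2,3: A(r=-,w=z) vs B(r=x,w=x). No conflict.
Steps 3,4: same thread (B). No race.
Steps 4,5: B(r=x,w=x) vs A(r=y,w=y). No conflict.
Steps 5,6: A(r=y,w=y) vs B(r=z,w=x). No conflict.
Steps 6,7: same thread (B). No race.

Answer: no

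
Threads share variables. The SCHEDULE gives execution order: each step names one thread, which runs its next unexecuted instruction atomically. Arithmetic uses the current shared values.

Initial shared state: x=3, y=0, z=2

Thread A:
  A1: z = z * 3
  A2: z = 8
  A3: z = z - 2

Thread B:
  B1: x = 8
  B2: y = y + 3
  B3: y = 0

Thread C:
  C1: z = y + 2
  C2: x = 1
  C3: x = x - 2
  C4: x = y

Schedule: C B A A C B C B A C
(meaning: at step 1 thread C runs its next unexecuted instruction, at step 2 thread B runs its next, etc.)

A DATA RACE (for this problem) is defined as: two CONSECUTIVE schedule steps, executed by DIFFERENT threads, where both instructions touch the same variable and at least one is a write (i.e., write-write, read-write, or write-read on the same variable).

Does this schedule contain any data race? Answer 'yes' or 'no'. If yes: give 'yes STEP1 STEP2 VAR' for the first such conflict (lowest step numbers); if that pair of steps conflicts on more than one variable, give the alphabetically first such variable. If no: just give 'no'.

Steps 1,2: C(r=y,w=z) vs B(r=-,w=x). No conflict.
Steps 2,3: B(r=-,w=x) vs A(r=z,w=z). No conflict.
Steps 3,4: same thread (A). No race.
Steps 4,5: A(r=-,w=z) vs C(r=-,w=x). No conflict.
Steps 5,6: C(r=-,w=x) vs B(r=y,w=y). No conflict.
Steps 6,7: B(r=y,w=y) vs C(r=x,w=x). No conflict.
Steps 7,8: C(r=x,w=x) vs B(r=-,w=y). No conflict.
Steps 8,9: B(r=-,w=y) vs A(r=z,w=z). No conflict.
Steps 9,10: A(r=z,w=z) vs C(r=y,w=x). No conflict.

Answer: no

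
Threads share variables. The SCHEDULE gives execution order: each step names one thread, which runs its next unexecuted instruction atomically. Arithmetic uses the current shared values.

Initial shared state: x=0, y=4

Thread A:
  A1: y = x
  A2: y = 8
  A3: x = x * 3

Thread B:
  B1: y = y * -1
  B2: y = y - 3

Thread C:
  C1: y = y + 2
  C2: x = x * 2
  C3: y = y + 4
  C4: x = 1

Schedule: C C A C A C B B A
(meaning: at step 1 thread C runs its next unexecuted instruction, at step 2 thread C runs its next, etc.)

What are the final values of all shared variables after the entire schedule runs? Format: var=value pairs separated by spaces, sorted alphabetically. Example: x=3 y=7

Answer: x=3 y=-11

Derivation:
Step 1: thread C executes C1 (y = y + 2). Shared: x=0 y=6. PCs: A@0 B@0 C@1
Step 2: thread C executes C2 (x = x * 2). Shared: x=0 y=6. PCs: A@0 B@0 C@2
Step 3: thread A executes A1 (y = x). Shared: x=0 y=0. PCs: A@1 B@0 C@2
Step 4: thread C executes C3 (y = y + 4). Shared: x=0 y=4. PCs: A@1 B@0 C@3
Step 5: thread A executes A2 (y = 8). Shared: x=0 y=8. PCs: A@2 B@0 C@3
Step 6: thread C executes C4 (x = 1). Shared: x=1 y=8. PCs: A@2 B@0 C@4
Step 7: thread B executes B1 (y = y * -1). Shared: x=1 y=-8. PCs: A@2 B@1 C@4
Step 8: thread B executes B2 (y = y - 3). Shared: x=1 y=-11. PCs: A@2 B@2 C@4
Step 9: thread A executes A3 (x = x * 3). Shared: x=3 y=-11. PCs: A@3 B@2 C@4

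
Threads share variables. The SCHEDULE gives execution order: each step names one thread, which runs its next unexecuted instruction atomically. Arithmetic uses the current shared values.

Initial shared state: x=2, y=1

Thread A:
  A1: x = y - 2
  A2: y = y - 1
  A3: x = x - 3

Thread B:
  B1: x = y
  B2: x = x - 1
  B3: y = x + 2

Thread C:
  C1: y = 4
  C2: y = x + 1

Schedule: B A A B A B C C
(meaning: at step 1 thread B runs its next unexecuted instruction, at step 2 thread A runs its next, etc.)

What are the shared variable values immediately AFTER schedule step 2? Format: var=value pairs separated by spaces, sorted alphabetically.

Answer: x=-1 y=1

Derivation:
Step 1: thread B executes B1 (x = y). Shared: x=1 y=1. PCs: A@0 B@1 C@0
Step 2: thread A executes A1 (x = y - 2). Shared: x=-1 y=1. PCs: A@1 B@1 C@0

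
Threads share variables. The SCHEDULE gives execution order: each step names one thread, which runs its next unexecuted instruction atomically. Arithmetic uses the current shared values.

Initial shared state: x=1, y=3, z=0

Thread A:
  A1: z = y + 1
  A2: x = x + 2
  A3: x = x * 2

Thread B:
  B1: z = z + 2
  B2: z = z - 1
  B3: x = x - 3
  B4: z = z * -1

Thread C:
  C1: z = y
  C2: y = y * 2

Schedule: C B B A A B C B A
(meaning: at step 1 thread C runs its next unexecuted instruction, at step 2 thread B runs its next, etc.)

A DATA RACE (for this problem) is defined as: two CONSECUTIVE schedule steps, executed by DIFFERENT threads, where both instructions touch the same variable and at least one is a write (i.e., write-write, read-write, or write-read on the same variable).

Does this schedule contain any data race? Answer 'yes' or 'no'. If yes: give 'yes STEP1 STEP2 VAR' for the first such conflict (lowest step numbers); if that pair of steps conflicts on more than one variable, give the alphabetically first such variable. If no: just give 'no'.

Answer: yes 1 2 z

Derivation:
Steps 1,2: C(z = y) vs B(z = z + 2). RACE on z (W-W).
Steps 2,3: same thread (B). No race.
Steps 3,4: B(z = z - 1) vs A(z = y + 1). RACE on z (W-W).
Steps 4,5: same thread (A). No race.
Steps 5,6: A(x = x + 2) vs B(x = x - 3). RACE on x (W-W).
Steps 6,7: B(r=x,w=x) vs C(r=y,w=y). No conflict.
Steps 7,8: C(r=y,w=y) vs B(r=z,w=z). No conflict.
Steps 8,9: B(r=z,w=z) vs A(r=x,w=x). No conflict.
First conflict at steps 1,2.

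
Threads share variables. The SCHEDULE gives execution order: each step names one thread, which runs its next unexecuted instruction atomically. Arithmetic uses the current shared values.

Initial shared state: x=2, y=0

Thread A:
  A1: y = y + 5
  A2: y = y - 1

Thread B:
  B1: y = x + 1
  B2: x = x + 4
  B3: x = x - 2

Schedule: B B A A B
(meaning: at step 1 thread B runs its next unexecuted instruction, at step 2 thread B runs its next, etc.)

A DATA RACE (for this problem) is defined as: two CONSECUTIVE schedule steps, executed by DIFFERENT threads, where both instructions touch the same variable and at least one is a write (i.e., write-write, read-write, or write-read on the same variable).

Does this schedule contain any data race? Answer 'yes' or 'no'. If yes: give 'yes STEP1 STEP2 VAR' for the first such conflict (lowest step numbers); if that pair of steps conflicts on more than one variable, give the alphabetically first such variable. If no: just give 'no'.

Steps 1,2: same thread (B). No race.
Steps 2,3: B(r=x,w=x) vs A(r=y,w=y). No conflict.
Steps 3,4: same thread (A). No race.
Steps 4,5: A(r=y,w=y) vs B(r=x,w=x). No conflict.

Answer: no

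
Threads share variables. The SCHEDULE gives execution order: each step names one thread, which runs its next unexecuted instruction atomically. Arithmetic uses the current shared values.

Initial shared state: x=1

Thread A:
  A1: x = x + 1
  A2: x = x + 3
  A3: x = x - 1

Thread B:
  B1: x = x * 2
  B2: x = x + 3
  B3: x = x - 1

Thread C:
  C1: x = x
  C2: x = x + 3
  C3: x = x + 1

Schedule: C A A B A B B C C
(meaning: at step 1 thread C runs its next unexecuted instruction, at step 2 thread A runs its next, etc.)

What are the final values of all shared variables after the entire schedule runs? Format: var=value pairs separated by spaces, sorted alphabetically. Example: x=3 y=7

Answer: x=15

Derivation:
Step 1: thread C executes C1 (x = x). Shared: x=1. PCs: A@0 B@0 C@1
Step 2: thread A executes A1 (x = x + 1). Shared: x=2. PCs: A@1 B@0 C@1
Step 3: thread A executes A2 (x = x + 3). Shared: x=5. PCs: A@2 B@0 C@1
Step 4: thread B executes B1 (x = x * 2). Shared: x=10. PCs: A@2 B@1 C@1
Step 5: thread A executes A3 (x = x - 1). Shared: x=9. PCs: A@3 B@1 C@1
Step 6: thread B executes B2 (x = x + 3). Shared: x=12. PCs: A@3 B@2 C@1
Step 7: thread B executes B3 (x = x - 1). Shared: x=11. PCs: A@3 B@3 C@1
Step 8: thread C executes C2 (x = x + 3). Shared: x=14. PCs: A@3 B@3 C@2
Step 9: thread C executes C3 (x = x + 1). Shared: x=15. PCs: A@3 B@3 C@3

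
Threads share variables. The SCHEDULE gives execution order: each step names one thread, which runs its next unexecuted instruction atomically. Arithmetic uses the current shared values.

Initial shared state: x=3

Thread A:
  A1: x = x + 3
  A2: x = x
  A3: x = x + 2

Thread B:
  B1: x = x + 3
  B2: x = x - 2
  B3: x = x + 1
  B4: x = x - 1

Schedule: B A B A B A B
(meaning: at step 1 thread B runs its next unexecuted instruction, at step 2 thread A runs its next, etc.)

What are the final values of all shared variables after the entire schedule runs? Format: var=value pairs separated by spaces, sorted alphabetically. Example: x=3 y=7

Answer: x=9

Derivation:
Step 1: thread B executes B1 (x = x + 3). Shared: x=6. PCs: A@0 B@1
Step 2: thread A executes A1 (x = x + 3). Shared: x=9. PCs: A@1 B@1
Step 3: thread B executes B2 (x = x - 2). Shared: x=7. PCs: A@1 B@2
Step 4: thread A executes A2 (x = x). Shared: x=7. PCs: A@2 B@2
Step 5: thread B executes B3 (x = x + 1). Shared: x=8. PCs: A@2 B@3
Step 6: thread A executes A3 (x = x + 2). Shared: x=10. PCs: A@3 B@3
Step 7: thread B executes B4 (x = x - 1). Shared: x=9. PCs: A@3 B@4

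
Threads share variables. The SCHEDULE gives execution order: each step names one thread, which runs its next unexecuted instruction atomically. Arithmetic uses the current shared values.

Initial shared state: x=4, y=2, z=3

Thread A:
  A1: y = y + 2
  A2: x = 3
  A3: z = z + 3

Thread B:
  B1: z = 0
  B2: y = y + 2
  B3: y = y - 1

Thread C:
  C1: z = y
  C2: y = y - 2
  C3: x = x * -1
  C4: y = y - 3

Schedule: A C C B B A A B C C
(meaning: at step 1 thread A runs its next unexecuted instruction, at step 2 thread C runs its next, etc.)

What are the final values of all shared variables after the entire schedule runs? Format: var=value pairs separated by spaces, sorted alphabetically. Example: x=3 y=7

Step 1: thread A executes A1 (y = y + 2). Shared: x=4 y=4 z=3. PCs: A@1 B@0 C@0
Step 2: thread C executes C1 (z = y). Shared: x=4 y=4 z=4. PCs: A@1 B@0 C@1
Step 3: thread C executes C2 (y = y - 2). Shared: x=4 y=2 z=4. PCs: A@1 B@0 C@2
Step 4: thread B executes B1 (z = 0). Shared: x=4 y=2 z=0. PCs: A@1 B@1 C@2
Step 5: thread B executes B2 (y = y + 2). Shared: x=4 y=4 z=0. PCs: A@1 B@2 C@2
Step 6: thread A executes A2 (x = 3). Shared: x=3 y=4 z=0. PCs: A@2 B@2 C@2
Step 7: thread A executes A3 (z = z + 3). Shared: x=3 y=4 z=3. PCs: A@3 B@2 C@2
Step 8: thread B executes B3 (y = y - 1). Shared: x=3 y=3 z=3. PCs: A@3 B@3 C@2
Step 9: thread C executes C3 (x = x * -1). Shared: x=-3 y=3 z=3. PCs: A@3 B@3 C@3
Step 10: thread C executes C4 (y = y - 3). Shared: x=-3 y=0 z=3. PCs: A@3 B@3 C@4

Answer: x=-3 y=0 z=3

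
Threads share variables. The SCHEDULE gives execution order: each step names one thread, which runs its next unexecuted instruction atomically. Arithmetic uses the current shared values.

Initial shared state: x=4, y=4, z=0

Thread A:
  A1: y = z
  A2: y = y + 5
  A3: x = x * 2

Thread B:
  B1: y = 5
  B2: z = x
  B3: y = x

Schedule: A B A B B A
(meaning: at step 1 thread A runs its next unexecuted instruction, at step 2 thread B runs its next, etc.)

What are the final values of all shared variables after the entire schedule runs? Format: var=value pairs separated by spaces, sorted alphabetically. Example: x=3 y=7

Step 1: thread A executes A1 (y = z). Shared: x=4 y=0 z=0. PCs: A@1 B@0
Step 2: thread B executes B1 (y = 5). Shared: x=4 y=5 z=0. PCs: A@1 B@1
Step 3: thread A executes A2 (y = y + 5). Shared: x=4 y=10 z=0. PCs: A@2 B@1
Step 4: thread B executes B2 (z = x). Shared: x=4 y=10 z=4. PCs: A@2 B@2
Step 5: thread B executes B3 (y = x). Shared: x=4 y=4 z=4. PCs: A@2 B@3
Step 6: thread A executes A3 (x = x * 2). Shared: x=8 y=4 z=4. PCs: A@3 B@3

Answer: x=8 y=4 z=4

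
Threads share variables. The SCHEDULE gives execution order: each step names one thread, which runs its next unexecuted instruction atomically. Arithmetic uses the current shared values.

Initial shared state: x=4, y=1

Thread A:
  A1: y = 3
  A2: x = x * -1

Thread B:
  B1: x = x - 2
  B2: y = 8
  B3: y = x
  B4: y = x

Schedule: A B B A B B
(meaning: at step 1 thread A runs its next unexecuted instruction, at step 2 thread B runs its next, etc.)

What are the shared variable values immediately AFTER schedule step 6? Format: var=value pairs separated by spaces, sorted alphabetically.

Step 1: thread A executes A1 (y = 3). Shared: x=4 y=3. PCs: A@1 B@0
Step 2: thread B executes B1 (x = x - 2). Shared: x=2 y=3. PCs: A@1 B@1
Step 3: thread B executes B2 (y = 8). Shared: x=2 y=8. PCs: A@1 B@2
Step 4: thread A executes A2 (x = x * -1). Shared: x=-2 y=8. PCs: A@2 B@2
Step 5: thread B executes B3 (y = x). Shared: x=-2 y=-2. PCs: A@2 B@3
Step 6: thread B executes B4 (y = x). Shared: x=-2 y=-2. PCs: A@2 B@4

Answer: x=-2 y=-2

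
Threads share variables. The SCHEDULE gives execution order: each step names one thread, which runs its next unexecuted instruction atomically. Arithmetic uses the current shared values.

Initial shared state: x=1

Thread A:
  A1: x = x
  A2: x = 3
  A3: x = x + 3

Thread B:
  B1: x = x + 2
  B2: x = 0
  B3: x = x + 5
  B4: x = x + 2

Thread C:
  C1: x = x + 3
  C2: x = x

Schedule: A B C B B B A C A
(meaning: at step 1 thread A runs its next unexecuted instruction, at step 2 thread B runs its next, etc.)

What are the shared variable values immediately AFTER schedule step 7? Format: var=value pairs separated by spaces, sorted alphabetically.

Answer: x=3

Derivation:
Step 1: thread A executes A1 (x = x). Shared: x=1. PCs: A@1 B@0 C@0
Step 2: thread B executes B1 (x = x + 2). Shared: x=3. PCs: A@1 B@1 C@0
Step 3: thread C executes C1 (x = x + 3). Shared: x=6. PCs: A@1 B@1 C@1
Step 4: thread B executes B2 (x = 0). Shared: x=0. PCs: A@1 B@2 C@1
Step 5: thread B executes B3 (x = x + 5). Shared: x=5. PCs: A@1 B@3 C@1
Step 6: thread B executes B4 (x = x + 2). Shared: x=7. PCs: A@1 B@4 C@1
Step 7: thread A executes A2 (x = 3). Shared: x=3. PCs: A@2 B@4 C@1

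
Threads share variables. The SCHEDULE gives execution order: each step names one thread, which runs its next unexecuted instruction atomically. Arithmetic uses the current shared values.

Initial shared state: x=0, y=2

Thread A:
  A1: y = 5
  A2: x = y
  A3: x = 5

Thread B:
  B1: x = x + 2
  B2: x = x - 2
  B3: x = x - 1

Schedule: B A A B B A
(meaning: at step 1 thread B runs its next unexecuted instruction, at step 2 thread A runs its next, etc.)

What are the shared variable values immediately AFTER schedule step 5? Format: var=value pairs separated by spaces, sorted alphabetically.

Answer: x=2 y=5

Derivation:
Step 1: thread B executes B1 (x = x + 2). Shared: x=2 y=2. PCs: A@0 B@1
Step 2: thread A executes A1 (y = 5). Shared: x=2 y=5. PCs: A@1 B@1
Step 3: thread A executes A2 (x = y). Shared: x=5 y=5. PCs: A@2 B@1
Step 4: thread B executes B2 (x = x - 2). Shared: x=3 y=5. PCs: A@2 B@2
Step 5: thread B executes B3 (x = x - 1). Shared: x=2 y=5. PCs: A@2 B@3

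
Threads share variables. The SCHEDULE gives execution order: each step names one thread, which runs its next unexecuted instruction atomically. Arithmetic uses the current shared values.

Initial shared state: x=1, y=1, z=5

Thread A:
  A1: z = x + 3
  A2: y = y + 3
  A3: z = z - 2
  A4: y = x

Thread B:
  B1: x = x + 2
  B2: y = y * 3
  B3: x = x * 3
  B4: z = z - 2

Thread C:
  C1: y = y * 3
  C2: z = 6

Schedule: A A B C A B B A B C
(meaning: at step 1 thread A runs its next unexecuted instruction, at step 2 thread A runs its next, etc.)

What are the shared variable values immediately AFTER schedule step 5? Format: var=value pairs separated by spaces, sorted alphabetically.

Answer: x=3 y=12 z=2

Derivation:
Step 1: thread A executes A1 (z = x + 3). Shared: x=1 y=1 z=4. PCs: A@1 B@0 C@0
Step 2: thread A executes A2 (y = y + 3). Shared: x=1 y=4 z=4. PCs: A@2 B@0 C@0
Step 3: thread B executes B1 (x = x + 2). Shared: x=3 y=4 z=4. PCs: A@2 B@1 C@0
Step 4: thread C executes C1 (y = y * 3). Shared: x=3 y=12 z=4. PCs: A@2 B@1 C@1
Step 5: thread A executes A3 (z = z - 2). Shared: x=3 y=12 z=2. PCs: A@3 B@1 C@1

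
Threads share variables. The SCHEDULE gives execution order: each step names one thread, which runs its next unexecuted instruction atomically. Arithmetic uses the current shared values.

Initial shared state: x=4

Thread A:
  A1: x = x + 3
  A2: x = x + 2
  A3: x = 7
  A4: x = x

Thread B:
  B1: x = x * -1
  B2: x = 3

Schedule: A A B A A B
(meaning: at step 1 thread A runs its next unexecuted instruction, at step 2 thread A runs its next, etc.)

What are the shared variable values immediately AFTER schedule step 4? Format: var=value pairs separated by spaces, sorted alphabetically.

Answer: x=7

Derivation:
Step 1: thread A executes A1 (x = x + 3). Shared: x=7. PCs: A@1 B@0
Step 2: thread A executes A2 (x = x + 2). Shared: x=9. PCs: A@2 B@0
Step 3: thread B executes B1 (x = x * -1). Shared: x=-9. PCs: A@2 B@1
Step 4: thread A executes A3 (x = 7). Shared: x=7. PCs: A@3 B@1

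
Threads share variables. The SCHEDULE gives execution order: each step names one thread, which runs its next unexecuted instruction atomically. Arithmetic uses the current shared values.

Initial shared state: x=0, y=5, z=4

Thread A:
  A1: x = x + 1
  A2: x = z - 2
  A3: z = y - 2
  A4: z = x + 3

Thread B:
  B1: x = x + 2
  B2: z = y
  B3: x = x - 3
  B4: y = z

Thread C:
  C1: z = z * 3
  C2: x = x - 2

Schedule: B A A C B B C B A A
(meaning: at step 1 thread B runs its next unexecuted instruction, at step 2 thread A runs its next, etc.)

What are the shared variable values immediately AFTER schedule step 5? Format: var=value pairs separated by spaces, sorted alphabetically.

Step 1: thread B executes B1 (x = x + 2). Shared: x=2 y=5 z=4. PCs: A@0 B@1 C@0
Step 2: thread A executes A1 (x = x + 1). Shared: x=3 y=5 z=4. PCs: A@1 B@1 C@0
Step 3: thread A executes A2 (x = z - 2). Shared: x=2 y=5 z=4. PCs: A@2 B@1 C@0
Step 4: thread C executes C1 (z = z * 3). Shared: x=2 y=5 z=12. PCs: A@2 B@1 C@1
Step 5: thread B executes B2 (z = y). Shared: x=2 y=5 z=5. PCs: A@2 B@2 C@1

Answer: x=2 y=5 z=5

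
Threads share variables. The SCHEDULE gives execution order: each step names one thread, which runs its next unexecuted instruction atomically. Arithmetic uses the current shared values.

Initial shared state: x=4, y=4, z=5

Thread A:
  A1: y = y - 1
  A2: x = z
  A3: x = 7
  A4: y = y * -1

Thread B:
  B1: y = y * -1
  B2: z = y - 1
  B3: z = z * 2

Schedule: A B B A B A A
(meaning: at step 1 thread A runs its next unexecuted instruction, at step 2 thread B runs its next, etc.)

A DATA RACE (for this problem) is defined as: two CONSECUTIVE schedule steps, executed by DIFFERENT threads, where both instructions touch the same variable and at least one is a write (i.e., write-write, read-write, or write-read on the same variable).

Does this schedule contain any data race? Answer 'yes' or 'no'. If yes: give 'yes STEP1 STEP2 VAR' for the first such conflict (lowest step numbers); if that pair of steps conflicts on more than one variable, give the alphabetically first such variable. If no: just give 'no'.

Answer: yes 1 2 y

Derivation:
Steps 1,2: A(y = y - 1) vs B(y = y * -1). RACE on y (W-W).
Steps 2,3: same thread (B). No race.
Steps 3,4: B(z = y - 1) vs A(x = z). RACE on z (W-R).
Steps 4,5: A(x = z) vs B(z = z * 2). RACE on z (R-W).
Steps 5,6: B(r=z,w=z) vs A(r=-,w=x). No conflict.
Steps 6,7: same thread (A). No race.
First conflict at steps 1,2.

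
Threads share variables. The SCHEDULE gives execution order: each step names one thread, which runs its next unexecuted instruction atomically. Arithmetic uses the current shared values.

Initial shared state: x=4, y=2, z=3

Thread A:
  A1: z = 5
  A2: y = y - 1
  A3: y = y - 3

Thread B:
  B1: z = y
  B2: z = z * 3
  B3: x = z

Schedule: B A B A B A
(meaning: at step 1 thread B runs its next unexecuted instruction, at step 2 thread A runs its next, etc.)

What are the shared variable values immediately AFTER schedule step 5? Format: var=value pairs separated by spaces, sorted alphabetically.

Answer: x=15 y=1 z=15

Derivation:
Step 1: thread B executes B1 (z = y). Shared: x=4 y=2 z=2. PCs: A@0 B@1
Step 2: thread A executes A1 (z = 5). Shared: x=4 y=2 z=5. PCs: A@1 B@1
Step 3: thread B executes B2 (z = z * 3). Shared: x=4 y=2 z=15. PCs: A@1 B@2
Step 4: thread A executes A2 (y = y - 1). Shared: x=4 y=1 z=15. PCs: A@2 B@2
Step 5: thread B executes B3 (x = z). Shared: x=15 y=1 z=15. PCs: A@2 B@3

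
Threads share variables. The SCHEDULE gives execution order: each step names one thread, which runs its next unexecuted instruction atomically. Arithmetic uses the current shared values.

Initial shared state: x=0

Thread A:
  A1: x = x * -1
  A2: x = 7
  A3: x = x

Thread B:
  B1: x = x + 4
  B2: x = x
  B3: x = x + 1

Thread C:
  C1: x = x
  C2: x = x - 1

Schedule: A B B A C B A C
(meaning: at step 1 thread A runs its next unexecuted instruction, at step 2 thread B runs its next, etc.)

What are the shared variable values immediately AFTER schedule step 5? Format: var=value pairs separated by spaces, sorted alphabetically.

Step 1: thread A executes A1 (x = x * -1). Shared: x=0. PCs: A@1 B@0 C@0
Step 2: thread B executes B1 (x = x + 4). Shared: x=4. PCs: A@1 B@1 C@0
Step 3: thread B executes B2 (x = x). Shared: x=4. PCs: A@1 B@2 C@0
Step 4: thread A executes A2 (x = 7). Shared: x=7. PCs: A@2 B@2 C@0
Step 5: thread C executes C1 (x = x). Shared: x=7. PCs: A@2 B@2 C@1

Answer: x=7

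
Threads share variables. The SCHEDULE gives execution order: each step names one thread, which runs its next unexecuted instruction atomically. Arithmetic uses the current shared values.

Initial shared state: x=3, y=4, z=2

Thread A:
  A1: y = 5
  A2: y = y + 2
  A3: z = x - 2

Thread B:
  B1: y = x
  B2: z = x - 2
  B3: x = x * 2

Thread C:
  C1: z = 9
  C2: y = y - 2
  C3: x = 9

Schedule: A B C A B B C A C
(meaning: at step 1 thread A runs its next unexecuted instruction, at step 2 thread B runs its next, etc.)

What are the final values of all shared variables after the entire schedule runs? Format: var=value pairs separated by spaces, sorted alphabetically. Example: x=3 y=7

Step 1: thread A executes A1 (y = 5). Shared: x=3 y=5 z=2. PCs: A@1 B@0 C@0
Step 2: thread B executes B1 (y = x). Shared: x=3 y=3 z=2. PCs: A@1 B@1 C@0
Step 3: thread C executes C1 (z = 9). Shared: x=3 y=3 z=9. PCs: A@1 B@1 C@1
Step 4: thread A executes A2 (y = y + 2). Shared: x=3 y=5 z=9. PCs: A@2 B@1 C@1
Step 5: thread B executes B2 (z = x - 2). Shared: x=3 y=5 z=1. PCs: A@2 B@2 C@1
Step 6: thread B executes B3 (x = x * 2). Shared: x=6 y=5 z=1. PCs: A@2 B@3 C@1
Step 7: thread C executes C2 (y = y - 2). Shared: x=6 y=3 z=1. PCs: A@2 B@3 C@2
Step 8: thread A executes A3 (z = x - 2). Shared: x=6 y=3 z=4. PCs: A@3 B@3 C@2
Step 9: thread C executes C3 (x = 9). Shared: x=9 y=3 z=4. PCs: A@3 B@3 C@3

Answer: x=9 y=3 z=4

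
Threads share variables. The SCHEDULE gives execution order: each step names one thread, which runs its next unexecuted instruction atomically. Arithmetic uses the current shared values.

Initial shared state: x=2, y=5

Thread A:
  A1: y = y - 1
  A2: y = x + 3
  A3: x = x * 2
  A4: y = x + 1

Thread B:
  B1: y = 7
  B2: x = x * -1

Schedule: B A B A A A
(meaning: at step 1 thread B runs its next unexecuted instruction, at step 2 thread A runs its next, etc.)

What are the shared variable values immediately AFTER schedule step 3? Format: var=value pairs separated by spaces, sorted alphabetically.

Step 1: thread B executes B1 (y = 7). Shared: x=2 y=7. PCs: A@0 B@1
Step 2: thread A executes A1 (y = y - 1). Shared: x=2 y=6. PCs: A@1 B@1
Step 3: thread B executes B2 (x = x * -1). Shared: x=-2 y=6. PCs: A@1 B@2

Answer: x=-2 y=6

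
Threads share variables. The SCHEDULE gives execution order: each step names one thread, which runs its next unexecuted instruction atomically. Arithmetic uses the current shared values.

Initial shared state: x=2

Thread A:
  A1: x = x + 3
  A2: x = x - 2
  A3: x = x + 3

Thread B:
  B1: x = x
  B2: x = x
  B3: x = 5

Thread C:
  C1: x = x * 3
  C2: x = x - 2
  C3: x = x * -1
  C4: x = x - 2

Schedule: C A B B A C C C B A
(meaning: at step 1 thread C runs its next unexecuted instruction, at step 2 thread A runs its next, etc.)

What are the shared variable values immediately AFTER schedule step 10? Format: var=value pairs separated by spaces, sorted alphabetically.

Step 1: thread C executes C1 (x = x * 3). Shared: x=6. PCs: A@0 B@0 C@1
Step 2: thread A executes A1 (x = x + 3). Shared: x=9. PCs: A@1 B@0 C@1
Step 3: thread B executes B1 (x = x). Shared: x=9. PCs: A@1 B@1 C@1
Step 4: thread B executes B2 (x = x). Shared: x=9. PCs: A@1 B@2 C@1
Step 5: thread A executes A2 (x = x - 2). Shared: x=7. PCs: A@2 B@2 C@1
Step 6: thread C executes C2 (x = x - 2). Shared: x=5. PCs: A@2 B@2 C@2
Step 7: thread C executes C3 (x = x * -1). Shared: x=-5. PCs: A@2 B@2 C@3
Step 8: thread C executes C4 (x = x - 2). Shared: x=-7. PCs: A@2 B@2 C@4
Step 9: thread B executes B3 (x = 5). Shared: x=5. PCs: A@2 B@3 C@4
Step 10: thread A executes A3 (x = x + 3). Shared: x=8. PCs: A@3 B@3 C@4

Answer: x=8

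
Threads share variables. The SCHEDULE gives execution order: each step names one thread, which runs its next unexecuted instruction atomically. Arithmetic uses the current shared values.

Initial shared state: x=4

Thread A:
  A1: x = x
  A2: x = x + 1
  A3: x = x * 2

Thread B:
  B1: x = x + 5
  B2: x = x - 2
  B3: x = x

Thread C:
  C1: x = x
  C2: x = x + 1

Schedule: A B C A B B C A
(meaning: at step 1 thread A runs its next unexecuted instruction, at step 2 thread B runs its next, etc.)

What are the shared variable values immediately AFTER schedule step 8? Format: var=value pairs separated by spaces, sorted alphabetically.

Answer: x=18

Derivation:
Step 1: thread A executes A1 (x = x). Shared: x=4. PCs: A@1 B@0 C@0
Step 2: thread B executes B1 (x = x + 5). Shared: x=9. PCs: A@1 B@1 C@0
Step 3: thread C executes C1 (x = x). Shared: x=9. PCs: A@1 B@1 C@1
Step 4: thread A executes A2 (x = x + 1). Shared: x=10. PCs: A@2 B@1 C@1
Step 5: thread B executes B2 (x = x - 2). Shared: x=8. PCs: A@2 B@2 C@1
Step 6: thread B executes B3 (x = x). Shared: x=8. PCs: A@2 B@3 C@1
Step 7: thread C executes C2 (x = x + 1). Shared: x=9. PCs: A@2 B@3 C@2
Step 8: thread A executes A3 (x = x * 2). Shared: x=18. PCs: A@3 B@3 C@2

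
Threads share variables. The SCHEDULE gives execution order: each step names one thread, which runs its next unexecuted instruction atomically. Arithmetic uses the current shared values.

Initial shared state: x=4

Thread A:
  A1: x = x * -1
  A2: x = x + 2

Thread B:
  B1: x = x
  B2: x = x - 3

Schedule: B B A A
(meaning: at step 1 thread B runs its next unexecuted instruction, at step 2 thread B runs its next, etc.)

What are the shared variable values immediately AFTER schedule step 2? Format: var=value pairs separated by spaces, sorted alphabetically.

Step 1: thread B executes B1 (x = x). Shared: x=4. PCs: A@0 B@1
Step 2: thread B executes B2 (x = x - 3). Shared: x=1. PCs: A@0 B@2

Answer: x=1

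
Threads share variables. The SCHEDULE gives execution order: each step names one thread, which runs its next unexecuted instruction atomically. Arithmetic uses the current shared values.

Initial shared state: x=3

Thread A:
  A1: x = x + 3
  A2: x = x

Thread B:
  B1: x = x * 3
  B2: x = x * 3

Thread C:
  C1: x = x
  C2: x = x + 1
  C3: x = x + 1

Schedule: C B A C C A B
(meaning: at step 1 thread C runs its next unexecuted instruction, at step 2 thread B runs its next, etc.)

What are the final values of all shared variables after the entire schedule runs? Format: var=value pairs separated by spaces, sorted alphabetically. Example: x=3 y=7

Step 1: thread C executes C1 (x = x). Shared: x=3. PCs: A@0 B@0 C@1
Step 2: thread B executes B1 (x = x * 3). Shared: x=9. PCs: A@0 B@1 C@1
Step 3: thread A executes A1 (x = x + 3). Shared: x=12. PCs: A@1 B@1 C@1
Step 4: thread C executes C2 (x = x + 1). Shared: x=13. PCs: A@1 B@1 C@2
Step 5: thread C executes C3 (x = x + 1). Shared: x=14. PCs: A@1 B@1 C@3
Step 6: thread A executes A2 (x = x). Shared: x=14. PCs: A@2 B@1 C@3
Step 7: thread B executes B2 (x = x * 3). Shared: x=42. PCs: A@2 B@2 C@3

Answer: x=42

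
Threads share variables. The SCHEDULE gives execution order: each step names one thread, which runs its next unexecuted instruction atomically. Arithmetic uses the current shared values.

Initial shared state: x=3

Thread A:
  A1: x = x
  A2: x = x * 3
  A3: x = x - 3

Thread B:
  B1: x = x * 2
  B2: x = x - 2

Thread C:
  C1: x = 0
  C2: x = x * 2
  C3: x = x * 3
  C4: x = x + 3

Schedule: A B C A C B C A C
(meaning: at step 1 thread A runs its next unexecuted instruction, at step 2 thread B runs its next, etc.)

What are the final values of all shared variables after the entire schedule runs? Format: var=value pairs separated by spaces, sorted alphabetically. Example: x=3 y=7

Step 1: thread A executes A1 (x = x). Shared: x=3. PCs: A@1 B@0 C@0
Step 2: thread B executes B1 (x = x * 2). Shared: x=6. PCs: A@1 B@1 C@0
Step 3: thread C executes C1 (x = 0). Shared: x=0. PCs: A@1 B@1 C@1
Step 4: thread A executes A2 (x = x * 3). Shared: x=0. PCs: A@2 B@1 C@1
Step 5: thread C executes C2 (x = x * 2). Shared: x=0. PCs: A@2 B@1 C@2
Step 6: thread B executes B2 (x = x - 2). Shared: x=-2. PCs: A@2 B@2 C@2
Step 7: thread C executes C3 (x = x * 3). Shared: x=-6. PCs: A@2 B@2 C@3
Step 8: thread A executes A3 (x = x - 3). Shared: x=-9. PCs: A@3 B@2 C@3
Step 9: thread C executes C4 (x = x + 3). Shared: x=-6. PCs: A@3 B@2 C@4

Answer: x=-6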